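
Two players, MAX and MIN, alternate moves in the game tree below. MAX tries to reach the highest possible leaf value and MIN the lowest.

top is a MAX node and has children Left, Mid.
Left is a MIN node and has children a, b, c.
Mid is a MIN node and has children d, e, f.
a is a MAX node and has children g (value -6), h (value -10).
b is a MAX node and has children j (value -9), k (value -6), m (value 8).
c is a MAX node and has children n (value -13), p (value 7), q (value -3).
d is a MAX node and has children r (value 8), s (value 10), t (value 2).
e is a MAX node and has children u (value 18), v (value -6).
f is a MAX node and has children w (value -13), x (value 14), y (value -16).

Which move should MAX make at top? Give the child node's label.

Mid

a (MAX): max(-6, -10) = -6
b (MAX): max(-9, -6, 8) = 8
c (MAX): max(-13, 7, -3) = 7
Left (MIN): min(-6, 8, 7) = -6
d (MAX): max(8, 10, 2) = 10
e (MAX): max(18, -6) = 18
f (MAX): max(-13, 14, -16) = 14
Mid (MIN): min(10, 18, 14) = 10
top (MAX): max(-6, 10) = 10
MAX at top wants the highest of {Left=-6, Mid=10}, so chooses Mid.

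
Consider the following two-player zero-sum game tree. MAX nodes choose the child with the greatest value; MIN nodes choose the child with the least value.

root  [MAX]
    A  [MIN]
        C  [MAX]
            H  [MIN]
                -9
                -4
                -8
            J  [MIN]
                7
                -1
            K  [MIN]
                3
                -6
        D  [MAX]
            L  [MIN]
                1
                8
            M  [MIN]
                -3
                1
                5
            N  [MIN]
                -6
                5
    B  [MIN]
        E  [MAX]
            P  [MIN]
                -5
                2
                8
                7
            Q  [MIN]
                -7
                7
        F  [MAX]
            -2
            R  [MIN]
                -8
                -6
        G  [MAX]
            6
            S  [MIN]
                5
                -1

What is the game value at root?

-1

H (MIN): min(-9, -4, -8) = -9
J (MIN): min(7, -1) = -1
K (MIN): min(3, -6) = -6
C (MAX): max(-9, -1, -6) = -1
L (MIN): min(1, 8) = 1
M (MIN): min(-3, 1, 5) = -3
N (MIN): min(-6, 5) = -6
D (MAX): max(1, -3, -6) = 1
A (MIN): min(-1, 1) = -1
P (MIN): min(-5, 2, 8, 7) = -5
Q (MIN): min(-7, 7) = -7
E (MAX): max(-5, -7) = -5
R (MIN): min(-8, -6) = -8
F (MAX): max(-2, -8) = -2
S (MIN): min(5, -1) = -1
G (MAX): max(6, -1) = 6
B (MIN): min(-5, -2, 6) = -5
root (MAX): max(-1, -5) = -1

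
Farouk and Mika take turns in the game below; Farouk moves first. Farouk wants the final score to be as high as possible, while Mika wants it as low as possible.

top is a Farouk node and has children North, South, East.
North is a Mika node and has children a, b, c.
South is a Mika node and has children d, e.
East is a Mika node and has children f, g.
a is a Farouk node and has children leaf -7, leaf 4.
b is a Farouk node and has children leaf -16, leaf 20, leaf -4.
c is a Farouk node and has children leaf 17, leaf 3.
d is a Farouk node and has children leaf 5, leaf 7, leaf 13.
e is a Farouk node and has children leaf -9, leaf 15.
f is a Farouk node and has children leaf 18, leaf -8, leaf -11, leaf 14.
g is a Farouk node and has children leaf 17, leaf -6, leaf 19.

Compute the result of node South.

d (Farouk): max(5, 7, 13) = 13
e (Farouk): max(-9, 15) = 15
South (Mika): min(13, 15) = 13

13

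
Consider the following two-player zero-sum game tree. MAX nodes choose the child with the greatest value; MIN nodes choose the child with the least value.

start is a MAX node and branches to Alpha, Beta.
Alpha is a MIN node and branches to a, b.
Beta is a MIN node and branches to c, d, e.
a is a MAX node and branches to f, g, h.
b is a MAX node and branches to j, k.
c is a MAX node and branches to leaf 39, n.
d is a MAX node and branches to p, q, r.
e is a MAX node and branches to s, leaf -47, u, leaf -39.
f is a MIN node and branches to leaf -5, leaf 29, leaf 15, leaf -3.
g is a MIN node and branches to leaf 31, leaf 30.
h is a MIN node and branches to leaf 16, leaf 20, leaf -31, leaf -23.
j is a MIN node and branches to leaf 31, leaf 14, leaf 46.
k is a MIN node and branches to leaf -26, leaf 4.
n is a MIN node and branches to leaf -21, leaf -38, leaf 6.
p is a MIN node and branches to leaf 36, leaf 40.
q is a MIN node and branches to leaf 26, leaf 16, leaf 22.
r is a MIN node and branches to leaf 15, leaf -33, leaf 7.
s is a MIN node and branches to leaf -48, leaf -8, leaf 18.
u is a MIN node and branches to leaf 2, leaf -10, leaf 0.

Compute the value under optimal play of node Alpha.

f (MIN): min(-5, 29, 15, -3) = -5
g (MIN): min(31, 30) = 30
h (MIN): min(16, 20, -31, -23) = -31
a (MAX): max(-5, 30, -31) = 30
j (MIN): min(31, 14, 46) = 14
k (MIN): min(-26, 4) = -26
b (MAX): max(14, -26) = 14
Alpha (MIN): min(30, 14) = 14

14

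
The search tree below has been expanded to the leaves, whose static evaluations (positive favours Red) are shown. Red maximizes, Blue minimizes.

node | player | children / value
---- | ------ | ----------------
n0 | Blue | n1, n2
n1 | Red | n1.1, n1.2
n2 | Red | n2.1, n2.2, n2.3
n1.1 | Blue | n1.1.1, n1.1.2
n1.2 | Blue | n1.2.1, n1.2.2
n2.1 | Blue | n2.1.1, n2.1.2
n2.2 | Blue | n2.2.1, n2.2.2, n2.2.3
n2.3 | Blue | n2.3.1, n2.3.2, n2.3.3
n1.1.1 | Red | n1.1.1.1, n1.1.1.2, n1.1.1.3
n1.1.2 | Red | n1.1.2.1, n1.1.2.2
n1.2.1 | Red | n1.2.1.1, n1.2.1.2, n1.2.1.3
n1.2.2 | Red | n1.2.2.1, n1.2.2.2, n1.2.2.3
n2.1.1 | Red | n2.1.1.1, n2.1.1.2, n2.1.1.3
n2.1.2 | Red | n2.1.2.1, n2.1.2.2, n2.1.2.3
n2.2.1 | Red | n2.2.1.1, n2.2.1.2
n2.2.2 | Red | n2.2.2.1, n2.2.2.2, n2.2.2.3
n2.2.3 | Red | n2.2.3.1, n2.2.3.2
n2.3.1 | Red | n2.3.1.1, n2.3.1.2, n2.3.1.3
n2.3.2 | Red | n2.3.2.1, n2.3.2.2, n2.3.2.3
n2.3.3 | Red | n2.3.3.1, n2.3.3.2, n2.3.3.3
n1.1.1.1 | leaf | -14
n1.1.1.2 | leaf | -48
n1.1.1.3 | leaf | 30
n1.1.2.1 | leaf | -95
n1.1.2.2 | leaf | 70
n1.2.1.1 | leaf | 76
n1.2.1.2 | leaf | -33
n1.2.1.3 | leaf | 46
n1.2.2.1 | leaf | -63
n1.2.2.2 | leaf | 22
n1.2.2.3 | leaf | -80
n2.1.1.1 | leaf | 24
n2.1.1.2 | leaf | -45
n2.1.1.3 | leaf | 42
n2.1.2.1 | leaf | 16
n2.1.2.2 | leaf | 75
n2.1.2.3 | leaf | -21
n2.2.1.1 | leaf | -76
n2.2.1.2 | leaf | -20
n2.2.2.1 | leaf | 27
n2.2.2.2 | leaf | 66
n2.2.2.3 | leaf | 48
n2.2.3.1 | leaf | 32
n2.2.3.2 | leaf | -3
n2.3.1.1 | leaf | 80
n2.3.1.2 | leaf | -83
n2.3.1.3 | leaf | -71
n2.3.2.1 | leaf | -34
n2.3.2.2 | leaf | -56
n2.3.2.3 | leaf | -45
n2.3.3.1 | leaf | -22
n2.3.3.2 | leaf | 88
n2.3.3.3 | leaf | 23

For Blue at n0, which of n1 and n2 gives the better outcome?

n1

n1.1.1 (Red): max(-14, -48, 30) = 30
n1.1.2 (Red): max(-95, 70) = 70
n1.1 (Blue): min(30, 70) = 30
n1.2.1 (Red): max(76, -33, 46) = 76
n1.2.2 (Red): max(-63, 22, -80) = 22
n1.2 (Blue): min(76, 22) = 22
n1 (Red): max(30, 22) = 30
n2.1.1 (Red): max(24, -45, 42) = 42
n2.1.2 (Red): max(16, 75, -21) = 75
n2.1 (Blue): min(42, 75) = 42
n2.2.1 (Red): max(-76, -20) = -20
n2.2.2 (Red): max(27, 66, 48) = 66
n2.2.3 (Red): max(32, -3) = 32
n2.2 (Blue): min(-20, 66, 32) = -20
n2.3.1 (Red): max(80, -83, -71) = 80
n2.3.2 (Red): max(-34, -56, -45) = -34
n2.3.3 (Red): max(-22, 88, 23) = 88
n2.3 (Blue): min(80, -34, 88) = -34
n2 (Red): max(42, -20, -34) = 42
Blue prefers the lower value; n1=30, n2=42. n1 is better since 30 < 42.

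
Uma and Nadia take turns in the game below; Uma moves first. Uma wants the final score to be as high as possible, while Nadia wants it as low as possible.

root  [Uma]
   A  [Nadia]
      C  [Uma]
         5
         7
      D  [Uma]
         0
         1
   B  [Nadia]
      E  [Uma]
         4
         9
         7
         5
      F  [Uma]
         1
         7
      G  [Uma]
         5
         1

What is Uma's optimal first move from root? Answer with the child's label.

C (Uma): max(5, 7) = 7
D (Uma): max(0, 1) = 1
A (Nadia): min(7, 1) = 1
E (Uma): max(4, 9, 7, 5) = 9
F (Uma): max(1, 7) = 7
G (Uma): max(5, 1) = 5
B (Nadia): min(9, 7, 5) = 5
root (Uma): max(1, 5) = 5
Uma at root wants the highest of {A=1, B=5}, so chooses B.

B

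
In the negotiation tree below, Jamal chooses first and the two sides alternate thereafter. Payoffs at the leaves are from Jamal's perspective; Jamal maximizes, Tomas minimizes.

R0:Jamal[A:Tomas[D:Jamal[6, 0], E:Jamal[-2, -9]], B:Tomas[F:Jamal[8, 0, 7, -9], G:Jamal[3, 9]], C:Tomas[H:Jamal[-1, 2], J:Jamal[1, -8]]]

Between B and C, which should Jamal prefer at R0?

F (Jamal): max(8, 0, 7, -9) = 8
G (Jamal): max(3, 9) = 9
B (Tomas): min(8, 9) = 8
H (Jamal): max(-1, 2) = 2
J (Jamal): max(1, -8) = 1
C (Tomas): min(2, 1) = 1
Jamal prefers the higher value; B=8, C=1. B is better since 8 > 1.

B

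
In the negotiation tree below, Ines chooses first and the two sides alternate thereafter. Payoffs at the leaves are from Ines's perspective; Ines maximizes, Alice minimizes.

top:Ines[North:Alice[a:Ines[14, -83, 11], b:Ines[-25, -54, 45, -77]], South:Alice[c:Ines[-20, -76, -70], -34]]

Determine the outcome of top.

14

a (Ines): max(14, -83, 11) = 14
b (Ines): max(-25, -54, 45, -77) = 45
North (Alice): min(14, 45) = 14
c (Ines): max(-20, -76, -70) = -20
South (Alice): min(-20, -34) = -34
top (Ines): max(14, -34) = 14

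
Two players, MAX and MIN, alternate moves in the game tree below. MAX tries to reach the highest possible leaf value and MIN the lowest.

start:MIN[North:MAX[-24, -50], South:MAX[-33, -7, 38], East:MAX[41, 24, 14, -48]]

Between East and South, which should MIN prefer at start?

South

East (MAX): max(41, 24, 14, -48) = 41
South (MAX): max(-33, -7, 38) = 38
MIN prefers the lower value; East=41, South=38. South is better since 38 < 41.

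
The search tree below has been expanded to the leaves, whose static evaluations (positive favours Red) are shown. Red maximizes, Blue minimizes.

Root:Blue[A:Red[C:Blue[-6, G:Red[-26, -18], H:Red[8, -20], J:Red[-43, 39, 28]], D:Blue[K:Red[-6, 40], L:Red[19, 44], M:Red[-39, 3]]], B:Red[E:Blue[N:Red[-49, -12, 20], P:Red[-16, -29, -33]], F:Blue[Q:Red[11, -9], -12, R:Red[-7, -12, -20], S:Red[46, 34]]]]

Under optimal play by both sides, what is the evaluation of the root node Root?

G (Red): max(-26, -18) = -18
H (Red): max(8, -20) = 8
J (Red): max(-43, 39, 28) = 39
C (Blue): min(-6, -18, 8, 39) = -18
K (Red): max(-6, 40) = 40
L (Red): max(19, 44) = 44
M (Red): max(-39, 3) = 3
D (Blue): min(40, 44, 3) = 3
A (Red): max(-18, 3) = 3
N (Red): max(-49, -12, 20) = 20
P (Red): max(-16, -29, -33) = -16
E (Blue): min(20, -16) = -16
Q (Red): max(11, -9) = 11
R (Red): max(-7, -12, -20) = -7
S (Red): max(46, 34) = 46
F (Blue): min(11, -12, -7, 46) = -12
B (Red): max(-16, -12) = -12
Root (Blue): min(3, -12) = -12

-12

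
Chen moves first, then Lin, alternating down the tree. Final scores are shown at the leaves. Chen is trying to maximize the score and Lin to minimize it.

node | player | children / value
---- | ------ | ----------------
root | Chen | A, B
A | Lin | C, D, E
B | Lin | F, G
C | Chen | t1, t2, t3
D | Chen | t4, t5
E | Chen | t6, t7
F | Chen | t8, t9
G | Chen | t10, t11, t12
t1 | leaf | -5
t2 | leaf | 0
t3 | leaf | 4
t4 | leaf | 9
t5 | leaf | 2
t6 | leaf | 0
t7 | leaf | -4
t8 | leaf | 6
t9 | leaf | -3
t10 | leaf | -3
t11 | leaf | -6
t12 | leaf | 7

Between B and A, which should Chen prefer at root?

B

F (Chen): max(6, -3) = 6
G (Chen): max(-3, -6, 7) = 7
B (Lin): min(6, 7) = 6
C (Chen): max(-5, 0, 4) = 4
D (Chen): max(9, 2) = 9
E (Chen): max(0, -4) = 0
A (Lin): min(4, 9, 0) = 0
Chen prefers the higher value; B=6, A=0. B is better since 6 > 0.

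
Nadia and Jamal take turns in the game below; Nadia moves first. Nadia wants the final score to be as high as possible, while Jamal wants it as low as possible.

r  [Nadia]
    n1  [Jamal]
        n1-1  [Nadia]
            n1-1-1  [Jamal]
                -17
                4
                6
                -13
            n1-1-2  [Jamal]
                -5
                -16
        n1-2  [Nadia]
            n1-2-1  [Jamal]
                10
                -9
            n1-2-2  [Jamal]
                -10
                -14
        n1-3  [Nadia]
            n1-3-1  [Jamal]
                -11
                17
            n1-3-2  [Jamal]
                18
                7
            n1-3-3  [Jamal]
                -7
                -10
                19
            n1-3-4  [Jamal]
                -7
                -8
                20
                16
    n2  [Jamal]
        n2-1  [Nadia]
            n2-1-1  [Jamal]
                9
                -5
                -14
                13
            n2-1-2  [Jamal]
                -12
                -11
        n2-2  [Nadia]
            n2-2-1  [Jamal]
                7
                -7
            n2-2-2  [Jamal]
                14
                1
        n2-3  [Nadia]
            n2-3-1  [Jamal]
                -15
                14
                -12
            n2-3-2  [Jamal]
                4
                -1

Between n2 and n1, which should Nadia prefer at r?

n2

n2-1-1 (Jamal): min(9, -5, -14, 13) = -14
n2-1-2 (Jamal): min(-12, -11) = -12
n2-1 (Nadia): max(-14, -12) = -12
n2-2-1 (Jamal): min(7, -7) = -7
n2-2-2 (Jamal): min(14, 1) = 1
n2-2 (Nadia): max(-7, 1) = 1
n2-3-1 (Jamal): min(-15, 14, -12) = -15
n2-3-2 (Jamal): min(4, -1) = -1
n2-3 (Nadia): max(-15, -1) = -1
n2 (Jamal): min(-12, 1, -1) = -12
n1-1-1 (Jamal): min(-17, 4, 6, -13) = -17
n1-1-2 (Jamal): min(-5, -16) = -16
n1-1 (Nadia): max(-17, -16) = -16
n1-2-1 (Jamal): min(10, -9) = -9
n1-2-2 (Jamal): min(-10, -14) = -14
n1-2 (Nadia): max(-9, -14) = -9
n1-3-1 (Jamal): min(-11, 17) = -11
n1-3-2 (Jamal): min(18, 7) = 7
n1-3-3 (Jamal): min(-7, -10, 19) = -10
n1-3-4 (Jamal): min(-7, -8, 20, 16) = -8
n1-3 (Nadia): max(-11, 7, -10, -8) = 7
n1 (Jamal): min(-16, -9, 7) = -16
Nadia prefers the higher value; n2=-12, n1=-16. n2 is better since -12 > -16.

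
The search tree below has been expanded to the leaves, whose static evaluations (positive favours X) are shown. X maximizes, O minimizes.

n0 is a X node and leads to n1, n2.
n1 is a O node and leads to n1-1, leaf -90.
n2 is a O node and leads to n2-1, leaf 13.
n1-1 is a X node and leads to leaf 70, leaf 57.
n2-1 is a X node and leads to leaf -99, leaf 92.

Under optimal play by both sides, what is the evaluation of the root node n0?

13

n1-1 (X): max(70, 57) = 70
n1 (O): min(70, -90) = -90
n2-1 (X): max(-99, 92) = 92
n2 (O): min(92, 13) = 13
n0 (X): max(-90, 13) = 13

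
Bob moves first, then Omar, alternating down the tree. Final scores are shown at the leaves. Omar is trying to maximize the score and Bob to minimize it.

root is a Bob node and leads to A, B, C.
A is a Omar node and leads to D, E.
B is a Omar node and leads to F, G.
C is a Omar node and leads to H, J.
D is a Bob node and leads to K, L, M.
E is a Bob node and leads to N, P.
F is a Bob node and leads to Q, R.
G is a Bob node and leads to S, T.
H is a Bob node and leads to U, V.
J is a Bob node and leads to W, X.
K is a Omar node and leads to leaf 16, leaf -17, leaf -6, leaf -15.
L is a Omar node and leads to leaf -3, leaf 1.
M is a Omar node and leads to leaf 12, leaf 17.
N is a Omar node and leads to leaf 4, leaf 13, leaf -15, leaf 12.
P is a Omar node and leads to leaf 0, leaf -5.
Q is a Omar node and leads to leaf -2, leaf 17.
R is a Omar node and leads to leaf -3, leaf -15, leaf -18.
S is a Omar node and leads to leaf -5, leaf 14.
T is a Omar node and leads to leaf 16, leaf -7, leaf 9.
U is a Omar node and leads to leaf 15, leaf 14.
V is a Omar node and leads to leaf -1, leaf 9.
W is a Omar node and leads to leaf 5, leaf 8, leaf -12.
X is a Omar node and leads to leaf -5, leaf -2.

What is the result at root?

1

K (Omar): max(16, -17, -6, -15) = 16
L (Omar): max(-3, 1) = 1
M (Omar): max(12, 17) = 17
D (Bob): min(16, 1, 17) = 1
N (Omar): max(4, 13, -15, 12) = 13
P (Omar): max(0, -5) = 0
E (Bob): min(13, 0) = 0
A (Omar): max(1, 0) = 1
Q (Omar): max(-2, 17) = 17
R (Omar): max(-3, -15, -18) = -3
F (Bob): min(17, -3) = -3
S (Omar): max(-5, 14) = 14
T (Omar): max(16, -7, 9) = 16
G (Bob): min(14, 16) = 14
B (Omar): max(-3, 14) = 14
U (Omar): max(15, 14) = 15
V (Omar): max(-1, 9) = 9
H (Bob): min(15, 9) = 9
W (Omar): max(5, 8, -12) = 8
X (Omar): max(-5, -2) = -2
J (Bob): min(8, -2) = -2
C (Omar): max(9, -2) = 9
root (Bob): min(1, 14, 9) = 1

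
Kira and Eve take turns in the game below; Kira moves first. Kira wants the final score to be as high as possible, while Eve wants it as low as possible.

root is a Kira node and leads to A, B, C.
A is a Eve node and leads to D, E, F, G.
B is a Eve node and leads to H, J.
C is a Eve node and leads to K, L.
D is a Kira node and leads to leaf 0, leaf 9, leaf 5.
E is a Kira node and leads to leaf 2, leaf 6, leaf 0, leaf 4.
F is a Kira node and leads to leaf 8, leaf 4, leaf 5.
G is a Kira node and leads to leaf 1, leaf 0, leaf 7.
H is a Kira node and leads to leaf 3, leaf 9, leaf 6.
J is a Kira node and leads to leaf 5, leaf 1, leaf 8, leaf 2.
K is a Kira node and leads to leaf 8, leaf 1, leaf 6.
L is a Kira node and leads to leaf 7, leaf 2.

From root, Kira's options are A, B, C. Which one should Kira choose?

D (Kira): max(0, 9, 5) = 9
E (Kira): max(2, 6, 0, 4) = 6
F (Kira): max(8, 4, 5) = 8
G (Kira): max(1, 0, 7) = 7
A (Eve): min(9, 6, 8, 7) = 6
H (Kira): max(3, 9, 6) = 9
J (Kira): max(5, 1, 8, 2) = 8
B (Eve): min(9, 8) = 8
K (Kira): max(8, 1, 6) = 8
L (Kira): max(7, 2) = 7
C (Eve): min(8, 7) = 7
root (Kira): max(6, 8, 7) = 8
Kira at root wants the highest of {A=6, B=8, C=7}, so chooses B.

B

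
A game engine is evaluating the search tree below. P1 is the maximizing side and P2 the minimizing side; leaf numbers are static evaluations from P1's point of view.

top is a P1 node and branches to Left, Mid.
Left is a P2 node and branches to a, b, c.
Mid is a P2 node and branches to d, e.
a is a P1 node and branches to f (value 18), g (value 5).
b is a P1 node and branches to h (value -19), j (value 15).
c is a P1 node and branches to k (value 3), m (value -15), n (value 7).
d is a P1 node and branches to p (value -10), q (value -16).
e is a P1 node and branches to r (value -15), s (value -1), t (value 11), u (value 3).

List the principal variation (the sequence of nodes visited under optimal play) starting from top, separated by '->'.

top -> Left -> c -> n

a (P1): max(18, 5) = 18
b (P1): max(-19, 15) = 15
c (P1): max(3, -15, 7) = 7
Left (P2): min(18, 15, 7) = 7
d (P1): max(-10, -16) = -10
e (P1): max(-15, -1, 11, 3) = 11
Mid (P2): min(-10, 11) = -10
top (P1): max(7, -10) = 7
At top, P1 picks Left (highest: 7).
At Left, P2 picks c (lowest: 7).
At c, P1 picks n (highest: 7).
Terminal value 7.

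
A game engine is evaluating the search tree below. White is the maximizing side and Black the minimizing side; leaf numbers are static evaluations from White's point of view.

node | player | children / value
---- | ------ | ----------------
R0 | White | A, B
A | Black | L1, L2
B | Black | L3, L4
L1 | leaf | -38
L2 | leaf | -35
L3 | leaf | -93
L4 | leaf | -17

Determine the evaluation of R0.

A (Black): min(-38, -35) = -38
B (Black): min(-93, -17) = -93
R0 (White): max(-38, -93) = -38

-38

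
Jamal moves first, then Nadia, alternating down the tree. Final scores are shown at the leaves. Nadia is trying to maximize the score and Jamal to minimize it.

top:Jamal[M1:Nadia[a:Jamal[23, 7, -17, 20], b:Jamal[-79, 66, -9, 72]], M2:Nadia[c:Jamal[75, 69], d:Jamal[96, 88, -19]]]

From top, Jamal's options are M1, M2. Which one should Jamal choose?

a (Jamal): min(23, 7, -17, 20) = -17
b (Jamal): min(-79, 66, -9, 72) = -79
M1 (Nadia): max(-17, -79) = -17
c (Jamal): min(75, 69) = 69
d (Jamal): min(96, 88, -19) = -19
M2 (Nadia): max(69, -19) = 69
top (Jamal): min(-17, 69) = -17
Jamal at top wants the lowest of {M1=-17, M2=69}, so chooses M1.

M1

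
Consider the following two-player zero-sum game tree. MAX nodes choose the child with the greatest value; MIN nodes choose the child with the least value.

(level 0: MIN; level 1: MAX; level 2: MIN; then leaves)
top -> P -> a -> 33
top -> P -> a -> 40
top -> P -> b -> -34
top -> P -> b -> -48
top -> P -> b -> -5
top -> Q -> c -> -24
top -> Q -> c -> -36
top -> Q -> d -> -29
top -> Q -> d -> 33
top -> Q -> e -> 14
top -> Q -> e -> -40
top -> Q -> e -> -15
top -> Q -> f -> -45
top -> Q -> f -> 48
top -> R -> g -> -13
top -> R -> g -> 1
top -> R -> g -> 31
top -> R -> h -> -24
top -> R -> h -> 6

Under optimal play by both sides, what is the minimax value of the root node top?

-29

a (MIN): min(33, 40) = 33
b (MIN): min(-34, -48, -5) = -48
P (MAX): max(33, -48) = 33
c (MIN): min(-24, -36) = -36
d (MIN): min(-29, 33) = -29
e (MIN): min(14, -40, -15) = -40
f (MIN): min(-45, 48) = -45
Q (MAX): max(-36, -29, -40, -45) = -29
g (MIN): min(-13, 1, 31) = -13
h (MIN): min(-24, 6) = -24
R (MAX): max(-13, -24) = -13
top (MIN): min(33, -29, -13) = -29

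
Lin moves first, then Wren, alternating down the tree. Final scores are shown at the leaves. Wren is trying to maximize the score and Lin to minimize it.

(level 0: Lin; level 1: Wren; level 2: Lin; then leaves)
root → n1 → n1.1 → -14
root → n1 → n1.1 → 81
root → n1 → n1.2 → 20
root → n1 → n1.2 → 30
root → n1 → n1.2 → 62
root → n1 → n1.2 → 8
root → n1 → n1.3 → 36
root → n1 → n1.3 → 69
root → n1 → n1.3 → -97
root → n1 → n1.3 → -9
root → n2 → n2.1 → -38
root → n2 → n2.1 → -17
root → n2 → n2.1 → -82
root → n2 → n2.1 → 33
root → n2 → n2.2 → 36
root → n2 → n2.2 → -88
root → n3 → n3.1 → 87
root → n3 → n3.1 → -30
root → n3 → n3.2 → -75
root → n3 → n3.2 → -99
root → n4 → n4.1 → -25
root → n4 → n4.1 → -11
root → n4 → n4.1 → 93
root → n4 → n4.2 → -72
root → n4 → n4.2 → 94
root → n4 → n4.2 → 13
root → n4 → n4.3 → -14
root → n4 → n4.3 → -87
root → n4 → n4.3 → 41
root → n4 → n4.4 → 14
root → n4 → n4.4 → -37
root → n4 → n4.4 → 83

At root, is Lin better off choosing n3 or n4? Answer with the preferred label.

n3

n3.1 (Lin): min(87, -30) = -30
n3.2 (Lin): min(-75, -99) = -99
n3 (Wren): max(-30, -99) = -30
n4.1 (Lin): min(-25, -11, 93) = -25
n4.2 (Lin): min(-72, 94, 13) = -72
n4.3 (Lin): min(-14, -87, 41) = -87
n4.4 (Lin): min(14, -37, 83) = -37
n4 (Wren): max(-25, -72, -87, -37) = -25
Lin prefers the lower value; n3=-30, n4=-25. n3 is better since -30 < -25.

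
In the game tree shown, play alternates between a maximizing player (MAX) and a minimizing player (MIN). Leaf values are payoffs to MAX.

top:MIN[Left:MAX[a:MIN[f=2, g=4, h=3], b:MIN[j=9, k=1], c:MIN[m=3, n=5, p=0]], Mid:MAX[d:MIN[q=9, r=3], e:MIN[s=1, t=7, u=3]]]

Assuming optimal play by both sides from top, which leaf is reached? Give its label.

f

a (MIN): min(2, 4, 3) = 2
b (MIN): min(9, 1) = 1
c (MIN): min(3, 5, 0) = 0
Left (MAX): max(2, 1, 0) = 2
d (MIN): min(9, 3) = 3
e (MIN): min(1, 7, 3) = 1
Mid (MAX): max(3, 1) = 3
top (MIN): min(2, 3) = 2
At top, MIN picks Left (lowest: 2).
At Left, MAX picks a (highest: 2).
At a, MIN picks f (lowest: 2).
Terminal value 2.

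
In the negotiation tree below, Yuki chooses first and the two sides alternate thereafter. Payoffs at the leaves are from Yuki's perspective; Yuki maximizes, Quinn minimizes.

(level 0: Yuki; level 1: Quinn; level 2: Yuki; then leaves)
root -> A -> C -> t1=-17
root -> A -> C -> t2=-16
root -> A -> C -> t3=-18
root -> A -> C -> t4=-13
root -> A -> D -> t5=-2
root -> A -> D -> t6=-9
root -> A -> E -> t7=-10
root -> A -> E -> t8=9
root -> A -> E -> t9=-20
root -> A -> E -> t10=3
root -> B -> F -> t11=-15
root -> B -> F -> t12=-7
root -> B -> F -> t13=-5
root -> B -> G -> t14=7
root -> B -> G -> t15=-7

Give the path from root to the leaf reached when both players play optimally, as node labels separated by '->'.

root -> B -> F -> t13

C (Yuki): max(-17, -16, -18, -13) = -13
D (Yuki): max(-2, -9) = -2
E (Yuki): max(-10, 9, -20, 3) = 9
A (Quinn): min(-13, -2, 9) = -13
F (Yuki): max(-15, -7, -5) = -5
G (Yuki): max(7, -7) = 7
B (Quinn): min(-5, 7) = -5
root (Yuki): max(-13, -5) = -5
At root, Yuki picks B (highest: -5).
At B, Quinn picks F (lowest: -5).
At F, Yuki picks t13 (highest: -5).
Terminal value -5.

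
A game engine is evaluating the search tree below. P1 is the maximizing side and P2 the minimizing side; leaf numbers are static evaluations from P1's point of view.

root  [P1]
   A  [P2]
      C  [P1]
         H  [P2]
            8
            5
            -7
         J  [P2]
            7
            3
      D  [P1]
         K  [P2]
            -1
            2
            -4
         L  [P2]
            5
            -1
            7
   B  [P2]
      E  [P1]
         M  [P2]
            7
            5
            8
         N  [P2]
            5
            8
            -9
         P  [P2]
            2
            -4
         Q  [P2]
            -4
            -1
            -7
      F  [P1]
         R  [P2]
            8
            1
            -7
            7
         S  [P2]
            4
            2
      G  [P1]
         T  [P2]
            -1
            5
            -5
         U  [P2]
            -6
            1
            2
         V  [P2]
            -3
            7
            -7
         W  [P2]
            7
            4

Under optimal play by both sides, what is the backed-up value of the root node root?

H (P2): min(8, 5, -7) = -7
J (P2): min(7, 3) = 3
C (P1): max(-7, 3) = 3
K (P2): min(-1, 2, -4) = -4
L (P2): min(5, -1, 7) = -1
D (P1): max(-4, -1) = -1
A (P2): min(3, -1) = -1
M (P2): min(7, 5, 8) = 5
N (P2): min(5, 8, -9) = -9
P (P2): min(2, -4) = -4
Q (P2): min(-4, -1, -7) = -7
E (P1): max(5, -9, -4, -7) = 5
R (P2): min(8, 1, -7, 7) = -7
S (P2): min(4, 2) = 2
F (P1): max(-7, 2) = 2
T (P2): min(-1, 5, -5) = -5
U (P2): min(-6, 1, 2) = -6
V (P2): min(-3, 7, -7) = -7
W (P2): min(7, 4) = 4
G (P1): max(-5, -6, -7, 4) = 4
B (P2): min(5, 2, 4) = 2
root (P1): max(-1, 2) = 2

2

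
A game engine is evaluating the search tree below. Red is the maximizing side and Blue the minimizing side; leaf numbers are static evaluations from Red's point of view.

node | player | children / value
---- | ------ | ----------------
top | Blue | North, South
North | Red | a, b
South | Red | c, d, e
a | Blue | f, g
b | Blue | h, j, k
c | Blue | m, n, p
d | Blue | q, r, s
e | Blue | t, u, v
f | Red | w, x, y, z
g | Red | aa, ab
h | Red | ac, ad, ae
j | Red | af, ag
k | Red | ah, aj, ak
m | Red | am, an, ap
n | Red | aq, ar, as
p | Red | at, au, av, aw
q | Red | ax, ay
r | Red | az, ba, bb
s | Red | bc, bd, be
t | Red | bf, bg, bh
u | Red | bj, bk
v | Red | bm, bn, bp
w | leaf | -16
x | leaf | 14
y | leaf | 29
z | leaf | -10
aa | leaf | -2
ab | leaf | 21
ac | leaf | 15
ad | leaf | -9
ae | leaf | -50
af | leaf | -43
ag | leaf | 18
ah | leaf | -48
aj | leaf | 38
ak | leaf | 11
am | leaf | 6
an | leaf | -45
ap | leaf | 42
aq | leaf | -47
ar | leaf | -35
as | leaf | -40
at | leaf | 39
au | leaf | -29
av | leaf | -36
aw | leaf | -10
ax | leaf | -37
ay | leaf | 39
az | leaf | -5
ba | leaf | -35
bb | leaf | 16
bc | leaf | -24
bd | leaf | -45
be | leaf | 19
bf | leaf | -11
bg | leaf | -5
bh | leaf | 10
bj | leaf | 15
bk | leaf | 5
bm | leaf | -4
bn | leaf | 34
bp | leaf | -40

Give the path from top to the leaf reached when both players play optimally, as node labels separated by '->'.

top -> South -> d -> r -> bb

f (Red): max(-16, 14, 29, -10) = 29
g (Red): max(-2, 21) = 21
a (Blue): min(29, 21) = 21
h (Red): max(15, -9, -50) = 15
j (Red): max(-43, 18) = 18
k (Red): max(-48, 38, 11) = 38
b (Blue): min(15, 18, 38) = 15
North (Red): max(21, 15) = 21
m (Red): max(6, -45, 42) = 42
n (Red): max(-47, -35, -40) = -35
p (Red): max(39, -29, -36, -10) = 39
c (Blue): min(42, -35, 39) = -35
q (Red): max(-37, 39) = 39
r (Red): max(-5, -35, 16) = 16
s (Red): max(-24, -45, 19) = 19
d (Blue): min(39, 16, 19) = 16
t (Red): max(-11, -5, 10) = 10
u (Red): max(15, 5) = 15
v (Red): max(-4, 34, -40) = 34
e (Blue): min(10, 15, 34) = 10
South (Red): max(-35, 16, 10) = 16
top (Blue): min(21, 16) = 16
At top, Blue picks South (lowest: 16).
At South, Red picks d (highest: 16).
At d, Blue picks r (lowest: 16).
At r, Red picks bb (highest: 16).
Terminal value 16.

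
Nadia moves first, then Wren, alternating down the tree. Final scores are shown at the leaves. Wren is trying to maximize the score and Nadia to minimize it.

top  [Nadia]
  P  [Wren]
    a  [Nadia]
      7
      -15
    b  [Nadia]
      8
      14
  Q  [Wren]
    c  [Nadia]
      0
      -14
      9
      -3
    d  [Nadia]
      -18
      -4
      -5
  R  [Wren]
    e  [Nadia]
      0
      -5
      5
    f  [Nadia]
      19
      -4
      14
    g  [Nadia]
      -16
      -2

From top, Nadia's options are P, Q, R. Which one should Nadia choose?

Q

a (Nadia): min(7, -15) = -15
b (Nadia): min(8, 14) = 8
P (Wren): max(-15, 8) = 8
c (Nadia): min(0, -14, 9, -3) = -14
d (Nadia): min(-18, -4, -5) = -18
Q (Wren): max(-14, -18) = -14
e (Nadia): min(0, -5, 5) = -5
f (Nadia): min(19, -4, 14) = -4
g (Nadia): min(-16, -2) = -16
R (Wren): max(-5, -4, -16) = -4
top (Nadia): min(8, -14, -4) = -14
Nadia at top wants the lowest of {P=8, Q=-14, R=-4}, so chooses Q.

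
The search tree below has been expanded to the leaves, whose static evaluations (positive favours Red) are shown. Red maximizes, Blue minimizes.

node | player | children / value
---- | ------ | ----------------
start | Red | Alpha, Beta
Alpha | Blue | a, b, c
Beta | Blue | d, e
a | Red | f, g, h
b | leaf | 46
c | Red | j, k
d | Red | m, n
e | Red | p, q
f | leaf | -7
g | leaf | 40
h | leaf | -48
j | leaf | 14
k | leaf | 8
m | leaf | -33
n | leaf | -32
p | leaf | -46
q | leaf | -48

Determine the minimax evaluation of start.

14

a (Red): max(-7, 40, -48) = 40
c (Red): max(14, 8) = 14
Alpha (Blue): min(40, 46, 14) = 14
d (Red): max(-33, -32) = -32
e (Red): max(-46, -48) = -46
Beta (Blue): min(-32, -46) = -46
start (Red): max(14, -46) = 14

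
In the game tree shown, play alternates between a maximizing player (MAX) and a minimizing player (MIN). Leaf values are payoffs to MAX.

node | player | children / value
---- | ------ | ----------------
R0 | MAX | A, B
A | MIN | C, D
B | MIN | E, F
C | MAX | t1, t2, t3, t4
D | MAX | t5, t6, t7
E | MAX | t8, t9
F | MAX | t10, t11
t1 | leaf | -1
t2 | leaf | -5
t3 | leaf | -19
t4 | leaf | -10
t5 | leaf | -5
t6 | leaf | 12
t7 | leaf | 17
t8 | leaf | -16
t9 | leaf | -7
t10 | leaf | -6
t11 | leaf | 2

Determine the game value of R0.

C (MAX): max(-1, -5, -19, -10) = -1
D (MAX): max(-5, 12, 17) = 17
A (MIN): min(-1, 17) = -1
E (MAX): max(-16, -7) = -7
F (MAX): max(-6, 2) = 2
B (MIN): min(-7, 2) = -7
R0 (MAX): max(-1, -7) = -1

-1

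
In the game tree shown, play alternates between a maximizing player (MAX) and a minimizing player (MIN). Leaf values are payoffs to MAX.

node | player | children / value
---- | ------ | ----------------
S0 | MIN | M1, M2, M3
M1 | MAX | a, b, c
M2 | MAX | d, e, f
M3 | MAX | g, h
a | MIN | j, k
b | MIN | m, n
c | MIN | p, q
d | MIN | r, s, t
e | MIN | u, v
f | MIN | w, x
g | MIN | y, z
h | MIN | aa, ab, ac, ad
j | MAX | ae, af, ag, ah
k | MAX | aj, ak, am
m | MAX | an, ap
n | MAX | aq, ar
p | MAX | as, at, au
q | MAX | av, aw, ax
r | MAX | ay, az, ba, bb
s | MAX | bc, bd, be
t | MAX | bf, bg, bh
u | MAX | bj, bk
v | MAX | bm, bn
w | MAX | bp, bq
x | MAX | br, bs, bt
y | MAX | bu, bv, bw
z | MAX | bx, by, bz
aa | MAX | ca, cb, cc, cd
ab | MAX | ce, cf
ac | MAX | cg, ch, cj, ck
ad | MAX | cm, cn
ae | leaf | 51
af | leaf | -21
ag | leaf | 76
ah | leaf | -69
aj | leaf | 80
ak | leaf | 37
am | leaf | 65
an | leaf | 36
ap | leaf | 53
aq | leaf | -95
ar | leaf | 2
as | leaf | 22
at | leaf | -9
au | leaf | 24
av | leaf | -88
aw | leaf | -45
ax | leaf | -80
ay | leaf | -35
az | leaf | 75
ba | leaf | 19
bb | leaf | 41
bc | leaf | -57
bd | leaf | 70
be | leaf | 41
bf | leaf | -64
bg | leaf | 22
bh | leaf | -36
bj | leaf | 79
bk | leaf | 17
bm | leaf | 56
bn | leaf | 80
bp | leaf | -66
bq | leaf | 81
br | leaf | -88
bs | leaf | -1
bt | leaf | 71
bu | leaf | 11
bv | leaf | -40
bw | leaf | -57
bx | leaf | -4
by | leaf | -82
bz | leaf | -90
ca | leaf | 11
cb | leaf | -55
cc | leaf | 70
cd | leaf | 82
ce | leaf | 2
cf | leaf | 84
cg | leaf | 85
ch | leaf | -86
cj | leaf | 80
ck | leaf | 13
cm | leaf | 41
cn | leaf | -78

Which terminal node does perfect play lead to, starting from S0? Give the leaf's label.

cm

j (MAX): max(51, -21, 76, -69) = 76
k (MAX): max(80, 37, 65) = 80
a (MIN): min(76, 80) = 76
m (MAX): max(36, 53) = 53
n (MAX): max(-95, 2) = 2
b (MIN): min(53, 2) = 2
p (MAX): max(22, -9, 24) = 24
q (MAX): max(-88, -45, -80) = -45
c (MIN): min(24, -45) = -45
M1 (MAX): max(76, 2, -45) = 76
r (MAX): max(-35, 75, 19, 41) = 75
s (MAX): max(-57, 70, 41) = 70
t (MAX): max(-64, 22, -36) = 22
d (MIN): min(75, 70, 22) = 22
u (MAX): max(79, 17) = 79
v (MAX): max(56, 80) = 80
e (MIN): min(79, 80) = 79
w (MAX): max(-66, 81) = 81
x (MAX): max(-88, -1, 71) = 71
f (MIN): min(81, 71) = 71
M2 (MAX): max(22, 79, 71) = 79
y (MAX): max(11, -40, -57) = 11
z (MAX): max(-4, -82, -90) = -4
g (MIN): min(11, -4) = -4
aa (MAX): max(11, -55, 70, 82) = 82
ab (MAX): max(2, 84) = 84
ac (MAX): max(85, -86, 80, 13) = 85
ad (MAX): max(41, -78) = 41
h (MIN): min(82, 84, 85, 41) = 41
M3 (MAX): max(-4, 41) = 41
S0 (MIN): min(76, 79, 41) = 41
At S0, MIN picks M3 (lowest: 41).
At M3, MAX picks h (highest: 41).
At h, MIN picks ad (lowest: 41).
At ad, MAX picks cm (highest: 41).
Terminal value 41.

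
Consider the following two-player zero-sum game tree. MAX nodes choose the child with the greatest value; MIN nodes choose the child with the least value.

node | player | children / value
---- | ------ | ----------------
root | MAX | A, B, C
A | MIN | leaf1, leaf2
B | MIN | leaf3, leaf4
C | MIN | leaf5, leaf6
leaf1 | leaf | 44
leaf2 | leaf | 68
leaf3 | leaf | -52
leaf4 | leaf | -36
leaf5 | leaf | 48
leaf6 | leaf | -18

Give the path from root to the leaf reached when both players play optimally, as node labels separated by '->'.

root -> A -> leaf1

A (MIN): min(44, 68) = 44
B (MIN): min(-52, -36) = -52
C (MIN): min(48, -18) = -18
root (MAX): max(44, -52, -18) = 44
At root, MAX picks A (highest: 44).
At A, MIN picks leaf1 (lowest: 44).
Terminal value 44.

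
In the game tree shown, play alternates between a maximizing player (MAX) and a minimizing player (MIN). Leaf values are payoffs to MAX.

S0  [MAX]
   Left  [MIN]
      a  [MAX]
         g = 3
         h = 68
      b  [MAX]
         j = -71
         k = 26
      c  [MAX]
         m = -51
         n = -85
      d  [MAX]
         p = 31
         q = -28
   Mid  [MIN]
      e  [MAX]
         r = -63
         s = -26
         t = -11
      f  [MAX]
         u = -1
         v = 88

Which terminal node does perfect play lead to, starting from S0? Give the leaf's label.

t

a (MAX): max(3, 68) = 68
b (MAX): max(-71, 26) = 26
c (MAX): max(-51, -85) = -51
d (MAX): max(31, -28) = 31
Left (MIN): min(68, 26, -51, 31) = -51
e (MAX): max(-63, -26, -11) = -11
f (MAX): max(-1, 88) = 88
Mid (MIN): min(-11, 88) = -11
S0 (MAX): max(-51, -11) = -11
At S0, MAX picks Mid (highest: -11).
At Mid, MIN picks e (lowest: -11).
At e, MAX picks t (highest: -11).
Terminal value -11.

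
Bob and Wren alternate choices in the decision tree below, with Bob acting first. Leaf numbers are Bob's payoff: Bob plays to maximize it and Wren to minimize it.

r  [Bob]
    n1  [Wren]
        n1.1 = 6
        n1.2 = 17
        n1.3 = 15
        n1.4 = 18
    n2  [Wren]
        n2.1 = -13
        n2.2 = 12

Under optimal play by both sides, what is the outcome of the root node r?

6

n1 (Wren): min(6, 17, 15, 18) = 6
n2 (Wren): min(-13, 12) = -13
r (Bob): max(6, -13) = 6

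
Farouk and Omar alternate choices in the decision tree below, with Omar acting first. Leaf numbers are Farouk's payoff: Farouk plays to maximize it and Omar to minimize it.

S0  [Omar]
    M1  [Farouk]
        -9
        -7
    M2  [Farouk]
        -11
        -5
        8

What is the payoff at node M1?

M1 (Farouk): max(-9, -7) = -7

-7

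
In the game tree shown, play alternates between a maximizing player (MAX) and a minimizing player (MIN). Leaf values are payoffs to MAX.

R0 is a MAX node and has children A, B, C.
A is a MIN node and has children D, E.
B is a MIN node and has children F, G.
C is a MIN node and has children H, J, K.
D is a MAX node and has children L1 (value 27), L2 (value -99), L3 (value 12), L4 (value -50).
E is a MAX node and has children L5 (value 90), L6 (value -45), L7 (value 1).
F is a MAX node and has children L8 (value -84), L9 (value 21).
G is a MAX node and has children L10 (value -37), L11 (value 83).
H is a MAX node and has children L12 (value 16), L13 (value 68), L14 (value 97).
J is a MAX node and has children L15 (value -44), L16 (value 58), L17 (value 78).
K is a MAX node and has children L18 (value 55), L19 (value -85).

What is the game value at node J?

78

J (MAX): max(-44, 58, 78) = 78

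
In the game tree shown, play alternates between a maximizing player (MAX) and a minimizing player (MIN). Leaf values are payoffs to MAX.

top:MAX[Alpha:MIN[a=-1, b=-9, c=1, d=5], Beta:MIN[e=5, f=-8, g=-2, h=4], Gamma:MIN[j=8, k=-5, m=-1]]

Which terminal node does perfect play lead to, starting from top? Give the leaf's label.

Alpha (MIN): min(-1, -9, 1, 5) = -9
Beta (MIN): min(5, -8, -2, 4) = -8
Gamma (MIN): min(8, -5, -1) = -5
top (MAX): max(-9, -8, -5) = -5
At top, MAX picks Gamma (highest: -5).
At Gamma, MIN picks k (lowest: -5).
Terminal value -5.

k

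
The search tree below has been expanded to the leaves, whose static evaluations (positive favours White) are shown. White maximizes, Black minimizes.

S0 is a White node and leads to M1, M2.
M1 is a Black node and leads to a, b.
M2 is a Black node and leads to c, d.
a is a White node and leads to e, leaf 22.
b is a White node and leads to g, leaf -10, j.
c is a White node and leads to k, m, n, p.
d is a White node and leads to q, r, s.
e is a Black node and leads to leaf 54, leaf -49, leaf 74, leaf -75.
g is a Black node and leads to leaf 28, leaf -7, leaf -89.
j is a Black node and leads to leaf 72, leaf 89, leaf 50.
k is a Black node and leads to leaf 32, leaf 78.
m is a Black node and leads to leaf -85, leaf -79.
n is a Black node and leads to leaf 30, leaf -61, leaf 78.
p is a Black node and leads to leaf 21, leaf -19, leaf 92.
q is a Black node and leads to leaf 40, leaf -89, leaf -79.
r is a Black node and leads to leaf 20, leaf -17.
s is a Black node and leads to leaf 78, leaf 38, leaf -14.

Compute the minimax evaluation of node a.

e (Black): min(54, -49, 74, -75) = -75
a (White): max(-75, 22) = 22

22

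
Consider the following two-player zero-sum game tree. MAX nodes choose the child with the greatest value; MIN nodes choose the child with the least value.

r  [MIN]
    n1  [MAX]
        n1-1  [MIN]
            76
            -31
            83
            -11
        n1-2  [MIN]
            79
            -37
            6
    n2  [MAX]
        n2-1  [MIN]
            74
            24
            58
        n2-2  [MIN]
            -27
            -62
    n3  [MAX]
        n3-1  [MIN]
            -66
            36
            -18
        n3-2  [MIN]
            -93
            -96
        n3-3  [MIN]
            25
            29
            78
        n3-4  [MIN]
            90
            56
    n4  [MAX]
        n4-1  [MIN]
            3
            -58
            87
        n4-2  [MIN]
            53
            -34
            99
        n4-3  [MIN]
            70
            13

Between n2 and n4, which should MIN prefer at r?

n2-1 (MIN): min(74, 24, 58) = 24
n2-2 (MIN): min(-27, -62) = -62
n2 (MAX): max(24, -62) = 24
n4-1 (MIN): min(3, -58, 87) = -58
n4-2 (MIN): min(53, -34, 99) = -34
n4-3 (MIN): min(70, 13) = 13
n4 (MAX): max(-58, -34, 13) = 13
MIN prefers the lower value; n2=24, n4=13. n4 is better since 13 < 24.

n4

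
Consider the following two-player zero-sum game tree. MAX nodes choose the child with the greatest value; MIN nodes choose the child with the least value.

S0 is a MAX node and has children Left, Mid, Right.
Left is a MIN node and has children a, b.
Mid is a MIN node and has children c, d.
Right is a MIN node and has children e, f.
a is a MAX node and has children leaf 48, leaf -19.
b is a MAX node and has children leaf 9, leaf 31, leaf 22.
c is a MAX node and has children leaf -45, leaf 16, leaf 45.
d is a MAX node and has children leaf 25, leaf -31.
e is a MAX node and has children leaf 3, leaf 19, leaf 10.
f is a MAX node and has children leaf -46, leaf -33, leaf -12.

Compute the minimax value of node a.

a (MAX): max(48, -19) = 48

48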